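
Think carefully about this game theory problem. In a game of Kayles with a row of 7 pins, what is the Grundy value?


Kayles: a move removes 1 or 2 adjacent pins from a contiguous row.
Removing pins from a row of k leaves two independent rows (a, b) with a + b = k - 1 (one pin) or a + b = k - 2 (two pins); an end removal gives a = 0.
By Sprague-Grundy, G(k) = mex{ G(a) XOR G(b) } over all these splits. G(0) = 0.
G(1): splits (0,0):0^0=0 -> mex({0}) = 1
G(2): splits (0,1):0^1=1 (0,0):0^0=0 -> mex({0, 1}) = 2
G(3): splits (0,2):0^2=2 (1,1):1^1=0 (0,1):0^1=1 -> mex({0, 1, 2}) = 3
G(4): splits (0,3):0^3=3 (1,2):1^2=3 (0,2):0^2=2 (1,1):1^1=0 -> mex({0, 2, 3}) = 1
G(5): splits (0,4):0^1=1 (1,3):1^3=2 (2,2):2^2=0 (0,3):0^3=3 (1,2):1^2=3 -> mex({0, 1, 2, 3}) = 4
G(6) = mex({0, 1, 2, 4}) = 3
G(7) = mex({0, 1, 3, 4, 5}) = 2
Therefore G(7) = 2.

2


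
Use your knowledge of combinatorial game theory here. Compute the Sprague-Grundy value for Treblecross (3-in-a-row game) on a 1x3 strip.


Treblecross: place X on empty cells; 3-in-a-row wins.
Playing within two cells of an existing X lets the opponent win at once, so sensible play treats the cells i-2..i+2 around each X as dead. The player left with no safe cell loses, so this is a normal-play take-away game on strips of safe cells.
Placing X at cell i (0-indexed) of a strip of k safe cells leaves independent strips of sizes max(0, i-2) and max(0, k-i-3). Hence G(k) = mex{ G(max(0,i-2)) XOR G(max(0,k-i-3)) : 0 <= i < k }, with G(0) = 0.
G(1): splits (0,0):0^0=0 -> mex({0}) = 1
G(2): splits (0,0):0^0=0 -> mex({0}) = 1
G(3): splits (0,0):0^0=0 -> mex({0}) = 1
Therefore G(3) = 1.

1


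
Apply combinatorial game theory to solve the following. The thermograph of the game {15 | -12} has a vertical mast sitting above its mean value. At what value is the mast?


Game = {15 | -12}, a switch {a | b} with numbers a > b.
Its thermograph has left wall a - t and right wall b + t, which meet at t = (a - b)/2, where both equal (a + b)/2. So the mast (mean value) is at (a + b)/2.
Mean = (15 + (-12))/2 = 3/2 = 3/2

3/2


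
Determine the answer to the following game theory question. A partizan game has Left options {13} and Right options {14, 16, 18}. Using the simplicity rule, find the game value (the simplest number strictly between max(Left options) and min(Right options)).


Left options: {13}, max = 13
Right options: {14, 16, 18}, min = 14
All options are numbers and max(Left) < min(Right), so by the simplicity theorem the value is the simplest (earliest-born) number strictly between 13 and 14.
No integer lies strictly between 13 and 14, so the value is the dyadic rational m/2^k in the interval with the smallest k (then m odd); search k = 1, 2, ...:
Denominator 2: 27/2 lies strictly between 13 and 14 -- found.
The simplest number in the interval is 27/2.
Game value = 27/2

27/2


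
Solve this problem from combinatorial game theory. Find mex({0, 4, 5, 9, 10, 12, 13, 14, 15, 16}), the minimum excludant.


Set = {0, 4, 5, 9, 10, 12, 13, 14, 15, 16}
0 is in the set.
1 is NOT in the set. This is the mex.
mex = 1

1


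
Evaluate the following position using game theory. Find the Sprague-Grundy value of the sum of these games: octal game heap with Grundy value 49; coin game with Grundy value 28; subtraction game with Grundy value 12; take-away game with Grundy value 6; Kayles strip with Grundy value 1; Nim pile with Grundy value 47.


By the Sprague-Grundy theorem, the Grundy value of a sum of games is the XOR of individual Grundy values.
octal game heap: Grundy value = 49. Running XOR: 0 XOR 49 = 49
coin game: Grundy value = 28. Running XOR: 49 XOR 28 = 45
subtraction game: Grundy value = 12. Running XOR: 45 XOR 12 = 33
take-away game: Grundy value = 6. Running XOR: 33 XOR 6 = 39
Kayles strip: Grundy value = 1. Running XOR: 39 XOR 1 = 38
Nim pile: Grundy value = 47. Running XOR: 38 XOR 47 = 9
The combined Grundy value is 9.

9


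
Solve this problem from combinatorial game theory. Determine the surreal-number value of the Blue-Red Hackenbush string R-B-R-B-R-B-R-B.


Edges (from ground): R-B-R-B-R-B-R-B
By Berlekamp's sign-expansion rule, a Blue-Red Hackenbush stalk has the value of the surreal number whose sign sequence is the edge sequence with B -> + and R -> -.
Sign sequence: -+-+-+-+
Trace the sign expansion in the surreal number tree, starting from 0:
Edge 1: R (sign -) -> bounds (-inf, 0), value = -1
Edge 2: B (sign +) -> bounds (-1, 0), value = -1/2
Edge 3: R (sign -) -> bounds (-1, -1/2), value = -3/4
Edge 4: B (sign +) -> bounds (-3/4, -1/2), value = -5/8
Edge 5: R (sign -) -> bounds (-3/4, -5/8), value = -11/16
Edge 6: B (sign +) -> bounds (-11/16, -5/8), value = -21/32
Edge 7: R (sign -) -> bounds (-11/16, -21/32), value = -43/64
Edge 8: B (sign +) -> bounds (-43/64, -21/32), value = -85/128
Game value = -85/128

-85/128


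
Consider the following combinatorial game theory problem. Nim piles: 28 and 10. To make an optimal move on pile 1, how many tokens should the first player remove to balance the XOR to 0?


Piles: 28 and 10
Current XOR: 28 XOR 10 = 22 (non-zero, so this is an N-position).
To make the XOR zero, we need to find a move that balances the piles.
For pile 1 (size 28): target = 28 XOR 22 = 10
We reduce pile 1 from 28 to 10.
Tokens removed: 28 - 10 = 18
Verification: 10 XOR 10 = 0

18


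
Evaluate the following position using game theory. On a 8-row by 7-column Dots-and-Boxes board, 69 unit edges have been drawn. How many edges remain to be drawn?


Grid: 8 x 7 boxes, i.e. 9 rows and 8 columns of dots.
Horizontal edges: (rows + 1) * cols = 9 * 7 = 63
Vertical edges: rows * (cols + 1) = 8 * 8 = 64
Total edges: 63 + 64 = 127
Edges drawn: 69
Remaining: 127 - 69 = 58

58


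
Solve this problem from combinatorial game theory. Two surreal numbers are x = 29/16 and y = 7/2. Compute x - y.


x = 29/16, y = 7/2
Converting to common denominator: 16
x = 29/16, y = 56/16
x - y = 29/16 - 7/2 = -27/16

-27/16


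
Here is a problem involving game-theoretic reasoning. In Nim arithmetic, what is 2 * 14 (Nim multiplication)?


Nim multiplication is bilinear over XOR: (u XOR v) * w = (u*w) XOR (v*w).
So we split each operand into its bit components and XOR the pairwise Nim products.
2 = 2 (as XOR of powers of 2).
14 = 2 + 4 + 8 (as XOR of powers of 2).
Using the standard Nim-product table on single bits:
  2*2 = 3,   2*4 = 8,   2*8 = 12,
  4*4 = 6,   4*8 = 11,  8*8 = 13,
and  1*x = x (identity), k*l = l*k (commutative).
Pairwise Nim products:
  2 * 2 = 3
  2 * 4 = 8
  2 * 8 = 12
XOR them: 3 XOR 8 XOR 12 = 7.
Result: 2 * 14 = 7 (in Nim).

7


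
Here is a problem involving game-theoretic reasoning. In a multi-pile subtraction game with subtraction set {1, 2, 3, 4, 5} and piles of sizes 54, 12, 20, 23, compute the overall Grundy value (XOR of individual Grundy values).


Subtraction set: {1, 2, 3, 4, 5}
For this subtraction set, G(n) = n mod 6 (period = max + 1 = 6).
Pile 1 (size 54): G(54) = 54 mod 6 = 0
Pile 2 (size 12): G(12) = 12 mod 6 = 0
Pile 3 (size 20): G(20) = 20 mod 6 = 2
Pile 4 (size 23): G(23) = 23 mod 6 = 5
Total Grundy value = XOR of all: 0 XOR 0 XOR 2 XOR 5 = 7

7


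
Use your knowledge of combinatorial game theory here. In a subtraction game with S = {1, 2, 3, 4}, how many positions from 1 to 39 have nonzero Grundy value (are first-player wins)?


Subtraction set S = {1, 2, 3, 4}, so G(n) = n mod 5.
G(n) = 0 when n is a multiple of 5.
Multiples of 5 in [1, 39]: 7
N-positions (nonzero Grundy) = 39 - 7 = 32

32


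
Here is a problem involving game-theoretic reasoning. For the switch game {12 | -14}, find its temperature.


The game is {12 | -14}, a switch {a | b} with numbers a > b.
Cooling {a | b} by t gives {a - t | b + t}, which stops being hot when a - t = b + t, i.e. at t = (a - b)/2. So the temperature of a switch is (a - b)/2.
Temperature = (Left option - Right option) / 2
= (12 - (-14)) / 2
= 26 / 2
= 13

13


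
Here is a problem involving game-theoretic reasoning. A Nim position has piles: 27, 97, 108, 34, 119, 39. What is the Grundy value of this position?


We need the XOR (exclusive or) of all pile sizes.
After XOR-ing pile 1 (size 27): 0 XOR 27 = 27
After XOR-ing pile 2 (size 97): 27 XOR 97 = 122
After XOR-ing pile 3 (size 108): 122 XOR 108 = 22
After XOR-ing pile 4 (size 34): 22 XOR 34 = 52
After XOR-ing pile 5 (size 119): 52 XOR 119 = 67
After XOR-ing pile 6 (size 39): 67 XOR 39 = 100
The Nim-value of this position is 100.

100


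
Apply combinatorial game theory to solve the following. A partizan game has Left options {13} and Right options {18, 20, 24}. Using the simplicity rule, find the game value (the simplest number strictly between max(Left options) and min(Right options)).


Left options: {13}, max = 13
Right options: {18, 20, 24}, min = 18
All options are numbers and max(Left) < min(Right), so by the simplicity theorem the value is the simplest (earliest-born) number strictly between 13 and 18.
Integers 14 through 17 all lie strictly between 13 and 18.
Among integers, the simplest (lowest birthday = smallest |n|; 0 is born on day 0, +-n on day n) is 14.
No non-integer in the interval can be simpler: if x is a non-integer in the interval, then floor(x) or ceil(x) also lies in the interval (the interval contains an integer), and both are proper prefixes of x's sign expansion, i.e. born earlier. So the game value is 14.
Game value = 14

14


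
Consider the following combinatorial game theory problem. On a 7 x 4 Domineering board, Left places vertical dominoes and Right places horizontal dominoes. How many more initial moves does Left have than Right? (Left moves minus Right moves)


Board is 7 x 4 (rows x cols).
Left (vertical) placements: (rows-1) * cols = 6 * 4 = 24
Right (horizontal) placements: rows * (cols-1) = 7 * 3 = 21
Advantage = Left - Right = 24 - 21 = 3

3


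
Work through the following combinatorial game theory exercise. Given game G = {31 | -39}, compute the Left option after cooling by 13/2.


Original game: {31 | -39} (a switch {a | b} with a > b).
Cooling by t (for t below the temperature (a - b)/2 = 35) taxes each move by t: {a | b} cooled by t is {a - t | b + t}.
Cooling amount: t = 13/2
Cooled Left option: 31 - 13/2 = 49/2
Cooled Right option: -39 + 13/2 = -65/2
Cooled game: {49/2 | -65/2}
Left option = 49/2

49/2


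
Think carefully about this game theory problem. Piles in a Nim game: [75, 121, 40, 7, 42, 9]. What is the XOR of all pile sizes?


We need the XOR (exclusive or) of all pile sizes.
After XOR-ing pile 1 (size 75): 0 XOR 75 = 75
After XOR-ing pile 2 (size 121): 75 XOR 121 = 50
After XOR-ing pile 3 (size 40): 50 XOR 40 = 26
After XOR-ing pile 4 (size 7): 26 XOR 7 = 29
After XOR-ing pile 5 (size 42): 29 XOR 42 = 55
After XOR-ing pile 6 (size 9): 55 XOR 9 = 62
The Nim-value of this position is 62.

62


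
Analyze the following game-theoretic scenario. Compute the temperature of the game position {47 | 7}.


The game is {47 | 7}, a switch {a | b} with numbers a > b.
Cooling {a | b} by t gives {a - t | b + t}, which stops being hot when a - t = b + t, i.e. at t = (a - b)/2. So the temperature of a switch is (a - b)/2.
Temperature = (Left option - Right option) / 2
= (47 - (7)) / 2
= 40 / 2
= 20

20


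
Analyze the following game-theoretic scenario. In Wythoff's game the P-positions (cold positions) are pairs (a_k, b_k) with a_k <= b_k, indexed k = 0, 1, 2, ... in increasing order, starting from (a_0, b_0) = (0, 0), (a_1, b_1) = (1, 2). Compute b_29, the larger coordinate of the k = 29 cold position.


By Wythoff's theorem, a_k = floor(k * phi) and b_k = floor(k * phi^2) = a_k + k, where phi = (1 + sqrt(5))/2 is the golden ratio.
phi = (1 + sqrt(5))/2 = 1.618034
phi^2 = phi + 1 = 2.618034
k = 29
k * phi^2 = 29 * 2.618034 = 75.922986
b_29 = floor(k * phi^2) = 75 (check: a_29 + k = 46 + 29 = 75)

75


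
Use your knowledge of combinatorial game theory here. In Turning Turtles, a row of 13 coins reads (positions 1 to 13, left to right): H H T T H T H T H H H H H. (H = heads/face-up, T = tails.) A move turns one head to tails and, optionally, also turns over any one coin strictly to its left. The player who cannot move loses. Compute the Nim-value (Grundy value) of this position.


Coins: H H T T H T H T H H H H H
Key fact: a single head at position k behaves exactly like a Nim heap of size k (turning it to T and optionally flipping a coin at j < k corresponds to moving the heap from k to j, or to 0), and heads combine as a disjunctive sum (two heads at the same place would cancel, matching j XOR j = 0). So the Nim-value is the XOR of the 1-indexed positions of the heads.
Face-up positions (1-indexed): [1, 2, 5, 7, 9, 10, 11, 12, 13]
XOR 0 with 1: 0 XOR 1 = 1
XOR 1 with 2: 1 XOR 2 = 3
XOR 3 with 5: 3 XOR 5 = 6
XOR 6 with 7: 6 XOR 7 = 1
XOR 1 with 9: 1 XOR 9 = 8
XOR 8 with 10: 8 XOR 10 = 2
XOR 2 with 11: 2 XOR 11 = 9
XOR 9 with 12: 9 XOR 12 = 5
XOR 5 with 13: 5 XOR 13 = 8
Nim-value = 8

8


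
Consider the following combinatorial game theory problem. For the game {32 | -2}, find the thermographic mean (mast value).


Game = {32 | -2}, a switch {a | b} with numbers a > b.
Its thermograph has left wall a - t and right wall b + t, which meet at t = (a - b)/2, where both equal (a + b)/2. So the mast (mean value) is at (a + b)/2.
Mean = (32 + (-2))/2 = 30/2 = 15

15


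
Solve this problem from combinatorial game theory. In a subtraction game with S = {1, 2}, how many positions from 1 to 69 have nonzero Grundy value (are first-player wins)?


Subtraction set S = {1, 2}, so G(n) = n mod 3.
G(n) = 0 when n is a multiple of 3.
Multiples of 3 in [1, 69]: 23
N-positions (nonzero Grundy) = 69 - 23 = 46

46


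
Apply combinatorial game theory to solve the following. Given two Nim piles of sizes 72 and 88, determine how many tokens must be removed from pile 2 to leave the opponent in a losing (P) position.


Piles: 72 and 88
Current XOR: 72 XOR 88 = 16 (non-zero, so this is an N-position).
To make the XOR zero, we need to find a move that balances the piles.
For pile 2 (size 88): target = 88 XOR 16 = 72
We reduce pile 2 from 88 to 72.
Tokens removed: 88 - 72 = 16
Verification: 72 XOR 72 = 0

16


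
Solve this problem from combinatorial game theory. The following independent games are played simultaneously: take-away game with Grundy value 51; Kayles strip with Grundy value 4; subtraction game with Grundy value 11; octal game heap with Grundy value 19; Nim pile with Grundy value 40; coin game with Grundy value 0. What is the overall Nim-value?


By the Sprague-Grundy theorem, the Grundy value of a sum of games is the XOR of individual Grundy values.
take-away game: Grundy value = 51. Running XOR: 0 XOR 51 = 51
Kayles strip: Grundy value = 4. Running XOR: 51 XOR 4 = 55
subtraction game: Grundy value = 11. Running XOR: 55 XOR 11 = 60
octal game heap: Grundy value = 19. Running XOR: 60 XOR 19 = 47
Nim pile: Grundy value = 40. Running XOR: 47 XOR 40 = 7
coin game: Grundy value = 0. Running XOR: 7 XOR 0 = 7
The combined Grundy value is 7.

7


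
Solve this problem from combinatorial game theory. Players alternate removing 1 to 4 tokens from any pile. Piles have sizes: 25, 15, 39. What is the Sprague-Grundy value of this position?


Subtraction set: {1, 2, 3, 4}
For this subtraction set, G(n) = n mod 5 (period = max + 1 = 5).
Pile 1 (size 25): G(25) = 25 mod 5 = 0
Pile 2 (size 15): G(15) = 15 mod 5 = 0
Pile 3 (size 39): G(39) = 39 mod 5 = 4
Total Grundy value = XOR of all: 0 XOR 0 XOR 4 = 4

4


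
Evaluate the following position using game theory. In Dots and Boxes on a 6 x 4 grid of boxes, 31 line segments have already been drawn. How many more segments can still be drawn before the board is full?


Grid: 6 x 4 boxes, i.e. 7 rows and 5 columns of dots.
Horizontal edges: (rows + 1) * cols = 7 * 4 = 28
Vertical edges: rows * (cols + 1) = 6 * 5 = 30
Total edges: 28 + 30 = 58
Edges drawn: 31
Remaining: 58 - 31 = 27

27


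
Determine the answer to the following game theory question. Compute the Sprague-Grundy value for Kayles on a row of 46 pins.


Kayles: a move removes 1 or 2 adjacent pins from a contiguous row.
Removing pins from a row of k leaves two independent rows (a, b) with a + b = k - 1 (one pin) or a + b = k - 2 (two pins); an end removal gives a = 0.
By Sprague-Grundy, G(k) = mex{ G(a) XOR G(b) } over all these splits. G(0) = 0.
G(1): splits (0,0):0^0=0 -> mex({0}) = 1
G(2): splits (0,1):0^1=1 (0,0):0^0=0 -> mex({0, 1}) = 2
G(3): splits (0,2):0^2=2 (1,1):1^1=0 (0,1):0^1=1 -> mex({0, 1, 2}) = 3
G(4): splits (0,3):0^3=3 (1,2):1^2=3 (0,2):0^2=2 (1,1):1^1=0 -> mex({0, 2, 3}) = 1
G(5): splits (0,4):0^1=1 (1,3):1^3=2 (2,2):2^2=0 (0,3):0^3=3 (1,2):1^2=3 -> mex({0, 1, 2, 3}) = 4
G(6) = mex({0, 1, 2, 4}) = 3
G(7) = mex({0, 1, 3, 4, 5}) = 2
G(8) = mex({0, 2, 3, 5, 6}) = 1
G(9) = mex({0, 1, 2, 3, 6, 7}) = 4
G(10) = mex({0, 1, 3, 4, 5, 7}) = 2
G(11) = mex({0, 1, 2, 3, 4, 5}) = 6
G(12) = mex({0, 1, 2, 3, 5, 6, 7}) = 4
G(13) = mex({0, 2, 3, 4, 6, 7}) = 1
G(14) = mex({0, 1, 4, 5, 6, 7}) = 2
G(15) = mex({0, 1, 2, 3, 4, 5, 6}) = 7
G(16) = mex({0, 2, 3, 5, 6, 7}) = 1
G(17) = mex({0, 1, 2, 3, 5, 6, 7}) = 4
G(18) = mex({0, 1, 2, 4, 5, 6}) = 3
G(19) = mex({0, 1, 3, 4, 5, 7}) = 2
G(20) = mex({0, 2, 3, 4, 5, 6, 7}) = 1
G(21) = mex({0, 1, 2, 3, 5, 6, 7}) = 4
G(22) = mex({0, 1, 2, 3, 4, 5, 7}) = 6
G(23) = mex({0, 1, 2, 3, 4, 5, 6}) = 7
G(24) = mex({0, 1, 2, 3, 5, 6, 7}) = 4
G(25) = mex({0, 2, 3, 4, 6, 7}) = 1
G(26) = mex({0, 1, 3, 4, 5, 6, 7}) = 2
G(27) = mex({0, 1, 2, 3, 4, 5, 6, 7}) = 8
G(28) = mex({0, 1, 2, 3, 4, 6, 7, 8}) = 5
G(29) = mex({0, 1, 2, 3, 5, 6, 7, 8, 9}) = 4
G(30) = mex({0, 1, 2, 3, 4, 5, 6, 9, 10}) = 7
G(31) = mex({0, 1, 3, 4, 5, 7, 10, 11}) = 2
G(32) = mex({0, 2, 3, 4, 5, 6, 7, 9, 11}) = 1
G(33) = mex({0, 1, 2, 3, 4, 5, 6, 7, 9, 12}) = 8
G(34) = mex({0, 1, 2, 3, 4, 5, 7, 8, 11, 12}) = 6
G(35) = mex({0, 1, 2, 3, 4, 5, 6, 8, 9, 10, 11}) = 7
G(36) = mex({0, 1, 2, 3, 5, 6, 7, 9, 10}) = 4
G(37) = mex({0, 2, 3, 4, 6, 7, 9, 10, 11, 12}) = 1
G(38) = mex({0, 1, 3, 4, 5, 6, 7, 9, 10, 11, 12}) = 2
G(39) = mex({0, 1, 2, 4, 5, 6, 7, 9, 10, 12, 14}) = 3
G(40) = mex({0, 2, 3, 4, 6, 7, 11, 12, 14}) = 1
G(41) = mex({0, 1, 2, 3, 5, 6, 7, 9, 10, 11, 12}) = 4
G(42) = mex({0, 1, 2, 3, 4, 5, 6, 9, 10}) = 7
G(43) = mex({0, 1, 3, 4, 5, 7, 9, 10, 12, 15}) = 2
G(44) = mex({0, 2, 3, 4, 5, 6, 7, 9, 10, 12, 15}) = 1
G(45) = mex({0, 1, 2, 3, 4, 5, 6, 7, 9, 10, 12, 14}) = 8
G(46) = mex({0, 1, 3, 4, 5, 7, 8, 11, 12, 14}) = 2
Therefore G(46) = 2.

2


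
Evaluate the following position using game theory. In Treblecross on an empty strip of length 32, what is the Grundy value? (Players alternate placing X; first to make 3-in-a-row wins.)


Treblecross: place X on empty cells; 3-in-a-row wins.
Playing within two cells of an existing X lets the opponent win at once, so sensible play treats the cells i-2..i+2 around each X as dead. The player left with no safe cell loses, so this is a normal-play take-away game on strips of safe cells.
Placing X at cell i (0-indexed) of a strip of k safe cells leaves independent strips of sizes max(0, i-2) and max(0, k-i-3). Hence G(k) = mex{ G(max(0,i-2)) XOR G(max(0,k-i-3)) : 0 <= i < k }, with G(0) = 0.
G(1): splits (0,0):0^0=0 -> mex({0}) = 1
G(2): splits (0,0):0^0=0 -> mex({0}) = 1
G(3): splits (0,0):0^0=0 -> mex({0}) = 1
G(4): splits (0,1):0^1=1 (0,0):0^0=0 -> mex({0, 1}) = 2
G(5): splits (0,2):0^1=1 (0,1):0^1=1 (0,0):0^0=0 -> mex({0, 1}) = 2
G(6) = mex({1}) = 0
G(7) = mex({0, 1, 2}) = 3
G(8) = mex({0, 1, 2}) = 3
G(9) = mex({0, 2}) = 1
G(10) = mex({0, 2, 3}) = 1
G(11) = mex({0, 3}) = 1
G(12) = mex({1, 3}) = 0
G(13) = mex({0, 1, 2, 3}) = 4
G(14) = mex({0, 1, 2}) = 3
G(15) = mex({0, 1, 2}) = 3
G(16) = mex({0, 1, 2, 4}) = 3
G(17) = mex({0, 1, 3, 4}) = 2
G(18) = mex({0, 1, 3, 4}) = 2
G(19) = mex({0, 1, 3, 5}) = 2
G(20) = mex({0, 1, 2, 3, 5}) = 4
G(21) = mex({0, 1, 2, 3, 5}) = 4
G(22) = mex({1, 2, 6}) = 0
G(23) = mex({0, 1, 2, 3, 4, 6}) = 5
G(24) = mex({0, 1, 2, 3, 4}) = 5
G(25) = mex({0, 1, 3, 4, 7}) = 2
G(26) = mex({0, 1, 3, 4, 5, 7}) = 2
G(27) = mex({0, 1, 3, 5}) = 2
G(28) = mex({0, 1, 2, 5}) = 3
G(29) = mex({0, 1, 2, 4, 5, 6}) = 3
G(30) = mex({1, 2, 4, 6}) = 0
G(31) = mex({0, 1, 2, 3, 4, 6}) = 5
G(32) = mex({1, 2, 3, 4, 7}) = 0
Therefore G(32) = 0.

0


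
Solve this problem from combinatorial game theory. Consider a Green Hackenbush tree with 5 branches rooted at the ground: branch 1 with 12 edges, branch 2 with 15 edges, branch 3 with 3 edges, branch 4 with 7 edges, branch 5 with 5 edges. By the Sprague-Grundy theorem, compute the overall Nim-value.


The tree has 5 branches from the ground vertex.
In Green Hackenbush, the Nim-value of a simple path of length k is k.
Branch 1: length 12, Nim-value = 12
Branch 2: length 15, Nim-value = 15
Branch 3: length 3, Nim-value = 3
Branch 4: length 7, Nim-value = 7
Branch 5: length 5, Nim-value = 5
Total Nim-value = XOR of all branch values:
0 XOR 12 = 12
12 XOR 15 = 3
3 XOR 3 = 0
0 XOR 7 = 7
7 XOR 5 = 2
Nim-value of the tree = 2

2


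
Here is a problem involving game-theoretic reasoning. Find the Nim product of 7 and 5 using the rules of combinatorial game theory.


Nim multiplication is bilinear over XOR: (u XOR v) * w = (u*w) XOR (v*w).
So we split each operand into its bit components and XOR the pairwise Nim products.
7 = 1 + 2 + 4 (as XOR of powers of 2).
5 = 1 + 4 (as XOR of powers of 2).
Using the standard Nim-product table on single bits:
  2*2 = 3,   2*4 = 8,   2*8 = 12,
  4*4 = 6,   4*8 = 11,  8*8 = 13,
and  1*x = x (identity), k*l = l*k (commutative).
Pairwise Nim products:
  1 * 1 = 1
  1 * 4 = 4
  2 * 1 = 2
  2 * 4 = 8
  4 * 1 = 4
  4 * 4 = 6
XOR them: 1 XOR 4 XOR 2 XOR 8 XOR 4 XOR 6 = 13.
Result: 7 * 5 = 13 (in Nim).

13


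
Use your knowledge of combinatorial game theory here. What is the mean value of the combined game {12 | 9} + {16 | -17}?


G1 = {12 | 9}, G2 = {16 | -17}
Each is a switch {a | b} with numbers a > b; its mean value is (a + b)/2, and mean value is additive over game sums: m(G1 + G2) = m(G1) + m(G2).
Mean of G1 = (12 + (9))/2 = 21/2 = 21/2
Mean of G2 = (16 + (-17))/2 = -1/2 = -1/2
Mean of G1 + G2 = 21/2 + -1/2 = 10

10


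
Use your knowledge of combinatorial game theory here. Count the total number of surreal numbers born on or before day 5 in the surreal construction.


Day 0: {|} = 0 is born. Count = 1.
Day n: the number of surreal numbers born by day n is 2^(n+1) - 1.
By day 0: 2^1 - 1 = 1
By day 1: 2^2 - 1 = 3
By day 2: 2^3 - 1 = 7
By day 3: 2^4 - 1 = 15
By day 4: 2^5 - 1 = 31
By day 5: 2^6 - 1 = 63
By day 5: 63 surreal numbers.

63


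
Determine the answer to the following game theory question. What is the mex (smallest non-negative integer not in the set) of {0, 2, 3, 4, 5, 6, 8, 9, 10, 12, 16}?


Set = {0, 2, 3, 4, 5, 6, 8, 9, 10, 12, 16}
0 is in the set.
1 is NOT in the set. This is the mex.
mex = 1

1


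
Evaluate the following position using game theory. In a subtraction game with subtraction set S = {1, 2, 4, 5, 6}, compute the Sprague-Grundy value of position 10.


The subtraction set is S = {1, 2, 4, 5, 6}.
G(k) = mex{ G(k - s) : s in S, s <= k }. We compute iteratively: G(0) = 0.
G(1) = mex({0}) = 1
G(2) = mex({0, 1}) = 2
G(3) = mex({1, 2}) = 0
G(4) = mex({0, 2}) = 1
G(5) = mex({0, 1}) = 2
G(6) = mex({0, 1, 2}) = 3
G(7) = mex({0, 1, 2, 3}) = 4
G(8) = mex({0, 1, 2, 3, 4}) = 5
G(9) = mex({0, 1, 2, 4, 5}) = 3
G(10) = mex({1, 2, 3, 5}) = 0
Therefore G(10) = 0.

0


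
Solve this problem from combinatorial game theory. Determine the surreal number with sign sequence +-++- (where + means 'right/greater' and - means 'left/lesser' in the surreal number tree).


Sign expansion: +-++-
Rule: track bounds (lo, hi), initially (-inf, +inf). On '+', the current value becomes lo and we move to the simplest number in (value, hi): value + 1 if hi = +inf, otherwise the midpoint (value + hi)/2. On '-', the current value becomes hi and we move to value - 1 if lo = -inf, otherwise the midpoint (lo + value)/2.
Start at 0.
Step 1: sign = +, move right. Bounds: (0, +inf). Value = 1
Step 2: sign = -, move left. Bounds: (0, 1). Value = 1/2
Step 3: sign = +, move right. Bounds: (1/2, 1). Value = 3/4
Step 4: sign = +, move right. Bounds: (3/4, 1). Value = 7/8
Step 5: sign = -, move left. Bounds: (3/4, 7/8). Value = 13/16
The surreal number with sign expansion +-++- is 13/16.

13/16


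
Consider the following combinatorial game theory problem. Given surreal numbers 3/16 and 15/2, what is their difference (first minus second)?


x = 3/16, y = 15/2
Converting to common denominator: 16
x = 3/16, y = 120/16
x - y = 3/16 - 15/2 = -117/16

-117/16


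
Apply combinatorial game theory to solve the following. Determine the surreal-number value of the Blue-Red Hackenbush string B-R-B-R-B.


Edges (from ground): B-R-B-R-B
By Berlekamp's sign-expansion rule, a Blue-Red Hackenbush stalk has the value of the surreal number whose sign sequence is the edge sequence with B -> + and R -> -.
Sign sequence: +-+-+
Trace the sign expansion in the surreal number tree, starting from 0:
Edge 1: B (sign +) -> bounds (0, +inf), value = 1
Edge 2: R (sign -) -> bounds (0, 1), value = 1/2
Edge 3: B (sign +) -> bounds (1/2, 1), value = 3/4
Edge 4: R (sign -) -> bounds (1/2, 3/4), value = 5/8
Edge 5: B (sign +) -> bounds (5/8, 3/4), value = 11/16
Game value = 11/16

11/16


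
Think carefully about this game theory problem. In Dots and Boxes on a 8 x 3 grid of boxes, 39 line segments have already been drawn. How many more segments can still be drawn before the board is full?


Grid: 8 x 3 boxes, i.e. 9 rows and 4 columns of dots.
Horizontal edges: (rows + 1) * cols = 9 * 3 = 27
Vertical edges: rows * (cols + 1) = 8 * 4 = 32
Total edges: 27 + 32 = 59
Edges drawn: 39
Remaining: 59 - 39 = 20

20


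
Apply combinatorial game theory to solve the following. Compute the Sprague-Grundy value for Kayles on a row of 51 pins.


Kayles: a move removes 1 or 2 adjacent pins from a contiguous row.
Removing pins from a row of k leaves two independent rows (a, b) with a + b = k - 1 (one pin) or a + b = k - 2 (two pins); an end removal gives a = 0.
By Sprague-Grundy, G(k) = mex{ G(a) XOR G(b) } over all these splits. G(0) = 0.
G(1): splits (0,0):0^0=0 -> mex({0}) = 1
G(2): splits (0,1):0^1=1 (0,0):0^0=0 -> mex({0, 1}) = 2
G(3): splits (0,2):0^2=2 (1,1):1^1=0 (0,1):0^1=1 -> mex({0, 1, 2}) = 3
G(4): splits (0,3):0^3=3 (1,2):1^2=3 (0,2):0^2=2 (1,1):1^1=0 -> mex({0, 2, 3}) = 1
G(5): splits (0,4):0^1=1 (1,3):1^3=2 (2,2):2^2=0 (0,3):0^3=3 (1,2):1^2=3 -> mex({0, 1, 2, 3}) = 4
G(6) = mex({0, 1, 2, 4}) = 3
G(7) = mex({0, 1, 3, 4, 5}) = 2
G(8) = mex({0, 2, 3, 5, 6}) = 1
G(9) = mex({0, 1, 2, 3, 6, 7}) = 4
G(10) = mex({0, 1, 3, 4, 5, 7}) = 2
G(11) = mex({0, 1, 2, 3, 4, 5}) = 6
G(12) = mex({0, 1, 2, 3, 5, 6, 7}) = 4
G(13) = mex({0, 2, 3, 4, 6, 7}) = 1
G(14) = mex({0, 1, 4, 5, 6, 7}) = 2
G(15) = mex({0, 1, 2, 3, 4, 5, 6}) = 7
G(16) = mex({0, 2, 3, 5, 6, 7}) = 1
G(17) = mex({0, 1, 2, 3, 5, 6, 7}) = 4
G(18) = mex({0, 1, 2, 4, 5, 6}) = 3
G(19) = mex({0, 1, 3, 4, 5, 7}) = 2
G(20) = mex({0, 2, 3, 4, 5, 6, 7}) = 1
G(21) = mex({0, 1, 2, 3, 5, 6, 7}) = 4
G(22) = mex({0, 1, 2, 3, 4, 5, 7}) = 6
G(23) = mex({0, 1, 2, 3, 4, 5, 6}) = 7
G(24) = mex({0, 1, 2, 3, 5, 6, 7}) = 4
G(25) = mex({0, 2, 3, 4, 6, 7}) = 1
G(26) = mex({0, 1, 3, 4, 5, 6, 7}) = 2
G(27) = mex({0, 1, 2, 3, 4, 5, 6, 7}) = 8
G(28) = mex({0, 1, 2, 3, 4, 6, 7, 8}) = 5
G(29) = mex({0, 1, 2, 3, 5, 6, 7, 8, 9}) = 4
G(30) = mex({0, 1, 2, 3, 4, 5, 6, 9, 10}) = 7
G(31) = mex({0, 1, 3, 4, 5, 7, 10, 11}) = 2
G(32) = mex({0, 2, 3, 4, 5, 6, 7, 9, 11}) = 1
G(33) = mex({0, 1, 2, 3, 4, 5, 6, 7, 9, 12}) = 8
G(34) = mex({0, 1, 2, 3, 4, 5, 7, 8, 11, 12}) = 6
G(35) = mex({0, 1, 2, 3, 4, 5, 6, 8, 9, 10, 11}) = 7
G(36) = mex({0, 1, 2, 3, 5, 6, 7, 9, 10}) = 4
G(37) = mex({0, 2, 3, 4, 6, 7, 9, 10, 11, 12}) = 1
G(38) = mex({0, 1, 3, 4, 5, 6, 7, 9, 10, 11, 12}) = 2
G(39) = mex({0, 1, 2, 4, 5, 6, 7, 9, 10, 12, 14}) = 3
G(40) = mex({0, 2, 3, 4, 6, 7, 11, 12, 14}) = 1
G(41) = mex({0, 1, 2, 3, 5, 6, 7, 9, 10, 11, 12}) = 4
G(42) = mex({0, 1, 2, 3, 4, 5, 6, 9, 10}) = 7
G(43) = mex({0, 1, 3, 4, 5, 7, 9, 10, 12, 15}) = 2
G(44) = mex({0, 2, 3, 4, 5, 6, 7, 9, 10, 12, 15}) = 1
G(45) = mex({0, 1, 2, 3, 4, 5, 6, 7, 9, 10, 12, 14}) = 8
G(46) = mex({0, 1, 3, 4, 5, 7, 8, 11, 12, 14}) = 2
G(47) = mex({0, 1, 2, 3, 4, 5, 6, 8, 9, 10, 11, 12}) = 7
G(48) = mex({0, 1, 2, 3, 5, 6, 7, 9, 10}) = 4
G(49) = mex({0, 2, 3, 4, 6, 7, 9, 10, 11, 12, 15}) = 1
G(50) = mex({0, 1, 4, 5, 6, 7, 9, 11, 12, 14, 15}) = 2
G(51) = mex({0, 1, 2, 3, 4, 5, 6, 7, 9, 12, 14, 15}) = 8
Therefore G(51) = 8.

8


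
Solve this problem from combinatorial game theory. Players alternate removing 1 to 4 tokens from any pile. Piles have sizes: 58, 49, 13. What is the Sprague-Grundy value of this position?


Subtraction set: {1, 2, 3, 4}
For this subtraction set, G(n) = n mod 5 (period = max + 1 = 5).
Pile 1 (size 58): G(58) = 58 mod 5 = 3
Pile 2 (size 49): G(49) = 49 mod 5 = 4
Pile 3 (size 13): G(13) = 13 mod 5 = 3
Total Grundy value = XOR of all: 3 XOR 4 XOR 3 = 4

4


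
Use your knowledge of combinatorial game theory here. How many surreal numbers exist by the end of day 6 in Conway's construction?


Day 0: {|} = 0 is born. Count = 1.
Day n: the number of surreal numbers born by day n is 2^(n+1) - 1.
By day 0: 2^1 - 1 = 1
By day 1: 2^2 - 1 = 3
By day 2: 2^3 - 1 = 7
By day 3: 2^4 - 1 = 15
By day 4: 2^5 - 1 = 31
By day 5: 2^6 - 1 = 63
By day 6: 2^7 - 1 = 127
By day 6: 127 surreal numbers.

127


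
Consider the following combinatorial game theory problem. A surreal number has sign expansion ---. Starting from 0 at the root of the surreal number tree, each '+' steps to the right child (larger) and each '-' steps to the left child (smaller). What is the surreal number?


Sign expansion: ---
Rule: track bounds (lo, hi), initially (-inf, +inf). On '+', the current value becomes lo and we move to the simplest number in (value, hi): value + 1 if hi = +inf, otherwise the midpoint (value + hi)/2. On '-', the current value becomes hi and we move to value - 1 if lo = -inf, otherwise the midpoint (lo + value)/2.
Start at 0.
Step 1: sign = -, move left. Bounds: (-inf, 0). Value = -1
Step 2: sign = -, move left. Bounds: (-inf, -1). Value = -2
Step 3: sign = -, move left. Bounds: (-inf, -2). Value = -3
The surreal number with sign expansion --- is -3.

-3


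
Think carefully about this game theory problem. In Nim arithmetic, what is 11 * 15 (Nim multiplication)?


Nim multiplication is bilinear over XOR: (u XOR v) * w = (u*w) XOR (v*w).
So we split each operand into its bit components and XOR the pairwise Nim products.
11 = 1 + 2 + 8 (as XOR of powers of 2).
15 = 1 + 2 + 4 + 8 (as XOR of powers of 2).
Using the standard Nim-product table on single bits:
  2*2 = 3,   2*4 = 8,   2*8 = 12,
  4*4 = 6,   4*8 = 11,  8*8 = 13,
and  1*x = x (identity), k*l = l*k (commutative).
Pairwise Nim products:
  1 * 1 = 1
  1 * 2 = 2
  1 * 4 = 4
  1 * 8 = 8
  2 * 1 = 2
  2 * 2 = 3
  2 * 4 = 8
  2 * 8 = 12
  8 * 1 = 8
  8 * 2 = 12
  8 * 4 = 11
  8 * 8 = 13
XOR them: 1 XOR 2 XOR 4 XOR 8 XOR 2 XOR 3 XOR 8 XOR 12 XOR 8 XOR 12 XOR 11 XOR 13 = 8.
Result: 11 * 15 = 8 (in Nim).

8


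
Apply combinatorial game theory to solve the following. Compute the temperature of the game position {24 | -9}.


The game is {24 | -9}, a switch {a | b} with numbers a > b.
Cooling {a | b} by t gives {a - t | b + t}, which stops being hot when a - t = b + t, i.e. at t = (a - b)/2. So the temperature of a switch is (a - b)/2.
Temperature = (Left option - Right option) / 2
= (24 - (-9)) / 2
= 33 / 2
= 33/2

33/2


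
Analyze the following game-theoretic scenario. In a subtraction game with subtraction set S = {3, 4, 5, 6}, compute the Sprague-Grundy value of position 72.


The subtraction set is S = {3, 4, 5, 6}.
G(k) = mex{ G(k - s) : s in S, s <= k }. We compute iteratively: G(0) = 0.
G(1) = mex({}) = 0
G(2) = mex({}) = 0
G(3) = mex({0}) = 1
G(4) = mex({0}) = 1
G(5) = mex({0}) = 1
G(6) = mex({0, 1}) = 2
G(7) = mex({0, 1}) = 2
G(8) = mex({0, 1}) = 2
G(9) = mex({1, 2}) = 0
G(10) = mex({1, 2}) = 0
G(11) = mex({1, 2}) = 0
G(12) = mex({0, 2}) = 1
G(13) = mex({0, 2}) = 1
G(14) = mex({0, 2}) = 1
Observe that G(9)..G(14) = 0, 0, 0, 1, 1, 1 repeats G(0)..G(5) = 0, 0, 0, 1, 1, 1.
For k >= max(S) = 6, G(k) is determined by the previous 6 values G(k-6)..G(k-1); a window of 6 consecutive values has recurred shifted by 9, so by induction G(k + 9) = G(k) for all k >= 0: the sequence is periodic from the start with period 9.
One period: G(0..8) = 0, 0, 0, 1, 1, 1, 2, 2, 2.
72 mod 9 = 0, so G(72) = G(0) = 0.

0


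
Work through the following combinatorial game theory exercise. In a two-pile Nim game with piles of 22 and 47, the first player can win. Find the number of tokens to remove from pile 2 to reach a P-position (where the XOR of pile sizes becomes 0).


Piles: 22 and 47
Current XOR: 22 XOR 47 = 57 (non-zero, so this is an N-position).
To make the XOR zero, we need to find a move that balances the piles.
For pile 2 (size 47): target = 47 XOR 57 = 22
We reduce pile 2 from 47 to 22.
Tokens removed: 47 - 22 = 25
Verification: 22 XOR 22 = 0

25


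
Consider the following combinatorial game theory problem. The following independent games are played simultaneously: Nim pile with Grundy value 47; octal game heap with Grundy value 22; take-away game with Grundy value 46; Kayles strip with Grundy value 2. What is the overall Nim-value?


By the Sprague-Grundy theorem, the Grundy value of a sum of games is the XOR of individual Grundy values.
Nim pile: Grundy value = 47. Running XOR: 0 XOR 47 = 47
octal game heap: Grundy value = 22. Running XOR: 47 XOR 22 = 57
take-away game: Grundy value = 46. Running XOR: 57 XOR 46 = 23
Kayles strip: Grundy value = 2. Running XOR: 23 XOR 2 = 21
The combined Grundy value is 21.

21


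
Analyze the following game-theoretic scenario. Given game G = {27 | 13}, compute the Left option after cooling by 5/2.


Original game: {27 | 13} (a switch {a | b} with a > b).
Cooling by t (for t below the temperature (a - b)/2 = 7) taxes each move by t: {a | b} cooled by t is {a - t | b + t}.
Cooling amount: t = 5/2
Cooled Left option: 27 - 5/2 = 49/2
Cooled Right option: 13 + 5/2 = 31/2
Cooled game: {49/2 | 31/2}
Left option = 49/2

49/2


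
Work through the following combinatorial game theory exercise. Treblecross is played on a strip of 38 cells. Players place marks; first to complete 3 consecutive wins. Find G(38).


Treblecross: place X on empty cells; 3-in-a-row wins.
Playing within two cells of an existing X lets the opponent win at once, so sensible play treats the cells i-2..i+2 around each X as dead. The player left with no safe cell loses, so this is a normal-play take-away game on strips of safe cells.
Placing X at cell i (0-indexed) of a strip of k safe cells leaves independent strips of sizes max(0, i-2) and max(0, k-i-3). Hence G(k) = mex{ G(max(0,i-2)) XOR G(max(0,k-i-3)) : 0 <= i < k }, with G(0) = 0.
G(1): splits (0,0):0^0=0 -> mex({0}) = 1
G(2): splits (0,0):0^0=0 -> mex({0}) = 1
G(3): splits (0,0):0^0=0 -> mex({0}) = 1
G(4): splits (0,1):0^1=1 (0,0):0^0=0 -> mex({0, 1}) = 2
G(5): splits (0,2):0^1=1 (0,1):0^1=1 (0,0):0^0=0 -> mex({0, 1}) = 2
G(6) = mex({1}) = 0
G(7) = mex({0, 1, 2}) = 3
G(8) = mex({0, 1, 2}) = 3
G(9) = mex({0, 2}) = 1
G(10) = mex({0, 2, 3}) = 1
G(11) = mex({0, 3}) = 1
G(12) = mex({1, 3}) = 0
G(13) = mex({0, 1, 2, 3}) = 4
G(14) = mex({0, 1, 2}) = 3
G(15) = mex({0, 1, 2}) = 3
G(16) = mex({0, 1, 2, 4}) = 3
G(17) = mex({0, 1, 3, 4}) = 2
G(18) = mex({0, 1, 3, 4}) = 2
G(19) = mex({0, 1, 3, 5}) = 2
G(20) = mex({0, 1, 2, 3, 5}) = 4
G(21) = mex({0, 1, 2, 3, 5}) = 4
G(22) = mex({1, 2, 6}) = 0
G(23) = mex({0, 1, 2, 3, 4, 6}) = 5
G(24) = mex({0, 1, 2, 3, 4}) = 5
G(25) = mex({0, 1, 3, 4, 7}) = 2
G(26) = mex({0, 1, 3, 4, 5, 7}) = 2
G(27) = mex({0, 1, 3, 5}) = 2
G(28) = mex({0, 1, 2, 5}) = 3
G(29) = mex({0, 1, 2, 4, 5, 6}) = 3
G(30) = mex({1, 2, 4, 6}) = 0
G(31) = mex({0, 1, 2, 3, 4, 6}) = 5
G(32) = mex({1, 2, 3, 4, 7}) = 0
G(33) = mex({0, 3, 7}) = 1
G(34) = mex({0, 2, 3, 5, 7}) = 1
G(35) = mex({0, 2, 3, 5, 6}) = 1
G(36) = mex({0, 1, 2, 5, 6}) = 3
G(37) = mex({0, 1, 2, 4, 5, 6}) = 3
G(38) = mex({0, 1, 2, 4}) = 3
Therefore G(38) = 3.

3


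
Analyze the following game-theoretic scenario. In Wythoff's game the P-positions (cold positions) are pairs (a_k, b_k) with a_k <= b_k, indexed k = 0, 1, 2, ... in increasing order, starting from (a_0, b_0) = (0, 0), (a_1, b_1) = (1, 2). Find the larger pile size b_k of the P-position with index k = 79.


By Wythoff's theorem, a_k = floor(k * phi) and b_k = floor(k * phi^2) = a_k + k, where phi = (1 + sqrt(5))/2 is the golden ratio.
phi = (1 + sqrt(5))/2 = 1.618034
phi^2 = phi + 1 = 2.618034
k = 79
k * phi^2 = 79 * 2.618034 = 206.824685
b_79 = floor(k * phi^2) = 206 (check: a_79 + k = 127 + 79 = 206)

206


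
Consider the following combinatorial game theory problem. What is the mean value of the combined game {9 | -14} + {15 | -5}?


G1 = {9 | -14}, G2 = {15 | -5}
Each is a switch {a | b} with numbers a > b; its mean value is (a + b)/2, and mean value is additive over game sums: m(G1 + G2) = m(G1) + m(G2).
Mean of G1 = (9 + (-14))/2 = -5/2 = -5/2
Mean of G2 = (15 + (-5))/2 = 10/2 = 5
Mean of G1 + G2 = -5/2 + 5 = 5/2

5/2


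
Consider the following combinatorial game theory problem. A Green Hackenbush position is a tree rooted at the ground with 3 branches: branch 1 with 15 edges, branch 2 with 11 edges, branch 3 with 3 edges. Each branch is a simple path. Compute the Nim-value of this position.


The tree has 3 branches from the ground vertex.
In Green Hackenbush, the Nim-value of a simple path of length k is k.
Branch 1: length 15, Nim-value = 15
Branch 2: length 11, Nim-value = 11
Branch 3: length 3, Nim-value = 3
Total Nim-value = XOR of all branch values:
0 XOR 15 = 15
15 XOR 11 = 4
4 XOR 3 = 7
Nim-value of the tree = 7

7


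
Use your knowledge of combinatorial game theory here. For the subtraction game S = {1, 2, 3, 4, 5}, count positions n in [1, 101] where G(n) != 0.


Subtraction set S = {1, 2, 3, 4, 5}, so G(n) = n mod 6.
G(n) = 0 when n is a multiple of 6.
Multiples of 6 in [1, 101]: 16
N-positions (nonzero Grundy) = 101 - 16 = 85

85


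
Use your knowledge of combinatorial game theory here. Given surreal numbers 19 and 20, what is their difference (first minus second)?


x = 19, y = 20
x - y = 19 - 20 = -1

-1


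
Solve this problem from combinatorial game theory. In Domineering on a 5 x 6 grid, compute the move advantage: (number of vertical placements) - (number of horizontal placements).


Board is 5 x 6 (rows x cols).
Left (vertical) placements: (rows-1) * cols = 4 * 6 = 24
Right (horizontal) placements: rows * (cols-1) = 5 * 5 = 25
Advantage = Left - Right = 24 - 25 = -1

-1


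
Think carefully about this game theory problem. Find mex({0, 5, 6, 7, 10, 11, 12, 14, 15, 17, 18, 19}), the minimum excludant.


Set = {0, 5, 6, 7, 10, 11, 12, 14, 15, 17, 18, 19}
0 is in the set.
1 is NOT in the set. This is the mex.
mex = 1

1


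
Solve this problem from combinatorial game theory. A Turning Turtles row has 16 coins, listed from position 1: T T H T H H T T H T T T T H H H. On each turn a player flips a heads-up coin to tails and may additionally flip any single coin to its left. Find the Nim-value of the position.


Coins: T T H T H H T T H T T T T H H H
Key fact: a single head at position k behaves exactly like a Nim heap of size k (turning it to T and optionally flipping a coin at j < k corresponds to moving the heap from k to j, or to 0), and heads combine as a disjunctive sum (two heads at the same place would cancel, matching j XOR j = 0). So the Nim-value is the XOR of the 1-indexed positions of the heads.
Face-up positions (1-indexed): [3, 5, 6, 9, 14, 15, 16]
XOR 0 with 3: 0 XOR 3 = 3
XOR 3 with 5: 3 XOR 5 = 6
XOR 6 with 6: 6 XOR 6 = 0
XOR 0 with 9: 0 XOR 9 = 9
XOR 9 with 14: 9 XOR 14 = 7
XOR 7 with 15: 7 XOR 15 = 8
XOR 8 with 16: 8 XOR 16 = 24
Nim-value = 24

24


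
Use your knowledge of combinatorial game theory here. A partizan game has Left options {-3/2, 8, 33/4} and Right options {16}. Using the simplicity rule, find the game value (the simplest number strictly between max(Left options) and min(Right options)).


Left options: {-3/2, 8, 33/4}, max = 33/4
Right options: {16}, min = 16
All options are numbers and max(Left) < min(Right), so by the simplicity theorem the value is the simplest (earliest-born) number strictly between 33/4 and 16.
Integers 9 through 15 all lie strictly between 33/4 and 16.
Among integers, the simplest (lowest birthday = smallest |n|; 0 is born on day 0, +-n on day n) is 9.
No non-integer in the interval can be simpler: if x is a non-integer in the interval, then floor(x) or ceil(x) also lies in the interval (the interval contains an integer), and both are proper prefixes of x's sign expansion, i.e. born earlier. So the game value is 9.
Game value = 9

9
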